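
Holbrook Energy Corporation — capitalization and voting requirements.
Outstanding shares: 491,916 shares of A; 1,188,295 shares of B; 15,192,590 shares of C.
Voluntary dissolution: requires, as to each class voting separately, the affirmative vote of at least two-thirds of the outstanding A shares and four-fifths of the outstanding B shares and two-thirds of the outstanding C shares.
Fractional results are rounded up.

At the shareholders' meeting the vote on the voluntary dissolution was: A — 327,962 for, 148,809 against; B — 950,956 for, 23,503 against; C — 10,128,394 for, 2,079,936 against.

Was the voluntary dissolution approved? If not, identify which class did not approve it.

Approved — every class gave the required vote.

A: 2/3 of 491916 = 327944; 327,944 required, 327,962 in favor — approved.
B: 4/5 of 1188295 = 950636; 950,636 required, 950,956 in favor — approved.
C: 2/3 of 15192590 = 10128393.33, rounded up to 10128394; 10,128,394 required, 10,128,394 in favor — approved.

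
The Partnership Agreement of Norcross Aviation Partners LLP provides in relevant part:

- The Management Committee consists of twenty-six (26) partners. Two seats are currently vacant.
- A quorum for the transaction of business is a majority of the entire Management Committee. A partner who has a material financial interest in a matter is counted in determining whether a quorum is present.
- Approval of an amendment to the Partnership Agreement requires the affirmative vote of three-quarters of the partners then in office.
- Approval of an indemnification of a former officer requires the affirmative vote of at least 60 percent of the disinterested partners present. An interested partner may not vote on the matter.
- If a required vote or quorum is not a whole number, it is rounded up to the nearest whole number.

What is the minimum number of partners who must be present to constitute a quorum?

14

A majority of 26 is 14.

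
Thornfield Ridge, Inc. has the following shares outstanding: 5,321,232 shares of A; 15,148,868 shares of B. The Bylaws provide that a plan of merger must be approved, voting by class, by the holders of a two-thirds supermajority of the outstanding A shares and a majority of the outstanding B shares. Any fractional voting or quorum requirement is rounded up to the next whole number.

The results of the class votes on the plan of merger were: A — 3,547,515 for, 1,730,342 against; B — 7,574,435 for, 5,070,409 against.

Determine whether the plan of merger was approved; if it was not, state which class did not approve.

Approved — every class gave the required vote.

A: 2/3 of 5321232 = 3547488; 3,547,488 required, 3,547,515 in favor — approved.
B: a majority of 15148868 is 7574435; 7,574,435 required, 7,574,435 in favor — approved.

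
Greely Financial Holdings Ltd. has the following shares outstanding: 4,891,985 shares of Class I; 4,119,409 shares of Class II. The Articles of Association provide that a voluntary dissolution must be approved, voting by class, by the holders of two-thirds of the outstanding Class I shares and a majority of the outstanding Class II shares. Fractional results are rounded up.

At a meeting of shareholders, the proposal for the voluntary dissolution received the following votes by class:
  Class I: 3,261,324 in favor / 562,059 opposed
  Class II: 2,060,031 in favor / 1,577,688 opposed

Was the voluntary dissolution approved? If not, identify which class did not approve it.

Approved — every class gave the required vote.

Class I: 2/3 of 4891985 = 3261323.33, rounded up to 3261324; 3,261,324 required, 3,261,324 in favor — approved.
Class II: a majority of 4119409 is 2059705; 2,059,705 required, 2,060,031 in favor — approved.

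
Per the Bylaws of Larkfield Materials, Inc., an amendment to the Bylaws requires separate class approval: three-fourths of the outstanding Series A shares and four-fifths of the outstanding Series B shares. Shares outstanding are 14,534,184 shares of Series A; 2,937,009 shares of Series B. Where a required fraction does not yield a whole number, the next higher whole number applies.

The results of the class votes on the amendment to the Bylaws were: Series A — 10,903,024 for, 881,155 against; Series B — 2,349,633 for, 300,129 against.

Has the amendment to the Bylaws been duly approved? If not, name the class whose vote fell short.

Series A: 3/4 of 14534184 = 10900638; 10,900,638 required, 10,903,024 in favor — approved.
Series B: 4/5 of 2937009 = 2349607.20, rounded up to 2349608; 2,349,608 required, 2,349,633 in favor — approved.

Approved — every class gave the required vote.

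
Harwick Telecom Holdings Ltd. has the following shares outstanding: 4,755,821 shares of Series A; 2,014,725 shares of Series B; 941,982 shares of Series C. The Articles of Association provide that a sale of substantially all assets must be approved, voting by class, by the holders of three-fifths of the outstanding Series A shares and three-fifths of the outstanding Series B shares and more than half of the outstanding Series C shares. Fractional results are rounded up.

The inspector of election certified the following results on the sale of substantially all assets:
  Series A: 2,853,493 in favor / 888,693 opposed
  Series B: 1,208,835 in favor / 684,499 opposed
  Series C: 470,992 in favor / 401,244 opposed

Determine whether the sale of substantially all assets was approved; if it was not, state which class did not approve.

Approved — every class gave the required vote.

Series A: 3/5 of 4755821 = 2853492.60, rounded up to 2853493; 2,853,493 required, 2,853,493 in favor — approved.
Series B: 3/5 of 2014725 = 1208835; 1,208,835 required, 1,208,835 in favor — approved.
Series C: a majority of 941982 is 470992; 470,992 required, 470,992 in favor — approved.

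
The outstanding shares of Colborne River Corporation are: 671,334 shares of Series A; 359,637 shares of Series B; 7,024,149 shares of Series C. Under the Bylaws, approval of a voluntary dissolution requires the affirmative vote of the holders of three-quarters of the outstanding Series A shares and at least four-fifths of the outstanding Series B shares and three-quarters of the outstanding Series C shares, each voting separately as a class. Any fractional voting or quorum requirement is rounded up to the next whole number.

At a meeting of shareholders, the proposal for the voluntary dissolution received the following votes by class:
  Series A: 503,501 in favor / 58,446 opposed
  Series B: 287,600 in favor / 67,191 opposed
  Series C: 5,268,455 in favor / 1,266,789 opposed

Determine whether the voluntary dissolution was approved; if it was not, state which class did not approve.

Series A: 3/4 of 671334 = 503500.50, rounded up to 503501; 503,501 required, 503,501 in favor — approved.
Series B: 4/5 of 359637 = 287709.60, rounded up to 287710; 287,710 required, 287,600 in favor — not approved.
Series C: 3/4 of 7024149 = 5268111.75, rounded up to 5268112; 5,268,112 required, 5,268,455 in favor — approved.

Not approved — the Series B shares did not give the required vote.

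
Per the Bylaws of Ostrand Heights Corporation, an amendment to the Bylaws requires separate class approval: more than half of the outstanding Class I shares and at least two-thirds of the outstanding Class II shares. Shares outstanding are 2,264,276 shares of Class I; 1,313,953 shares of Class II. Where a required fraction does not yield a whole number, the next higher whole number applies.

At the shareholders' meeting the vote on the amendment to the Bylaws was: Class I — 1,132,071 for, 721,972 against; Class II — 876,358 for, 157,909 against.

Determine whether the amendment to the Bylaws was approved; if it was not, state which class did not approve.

Class I: a majority of 2264276 is 1132139; 1,132,139 required, 1,132,071 in favor — not approved.
Class II: 2/3 of 1313953 = 875968.67, rounded up to 875969; 875,969 required, 876,358 in favor — approved.

Not approved — the Class I shares did not give the required vote.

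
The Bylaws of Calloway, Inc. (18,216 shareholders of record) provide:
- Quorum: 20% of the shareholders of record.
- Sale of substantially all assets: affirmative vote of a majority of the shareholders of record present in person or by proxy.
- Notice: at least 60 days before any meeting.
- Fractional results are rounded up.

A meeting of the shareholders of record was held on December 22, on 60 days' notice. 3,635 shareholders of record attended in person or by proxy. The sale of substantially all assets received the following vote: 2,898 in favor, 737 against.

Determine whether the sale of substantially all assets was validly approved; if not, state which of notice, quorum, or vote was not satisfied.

Notice: 60 days given; 60 required. Satisfied.
Quorum: 20% of 18,216 = 3,643.20, rounded up to 3,644; 3,635 present. Not satisfied.
Vote: requires a majority of those present (3,635); a majority of 3635 is 1818, so 1,818 needed; 2,898 in favor. Satisfied.

Invalid — quorum requirement not satisfied.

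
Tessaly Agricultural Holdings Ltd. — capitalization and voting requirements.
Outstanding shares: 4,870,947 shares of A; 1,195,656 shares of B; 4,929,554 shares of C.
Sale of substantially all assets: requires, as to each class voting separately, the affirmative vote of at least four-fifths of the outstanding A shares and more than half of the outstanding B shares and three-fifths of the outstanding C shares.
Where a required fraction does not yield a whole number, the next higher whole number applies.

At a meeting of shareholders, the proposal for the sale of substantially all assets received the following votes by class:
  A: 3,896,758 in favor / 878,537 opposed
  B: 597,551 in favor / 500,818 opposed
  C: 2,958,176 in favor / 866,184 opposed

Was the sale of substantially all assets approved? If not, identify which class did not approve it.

A: 4/5 of 4870947 = 3896757.60, rounded up to 3896758; 3,896,758 required, 3,896,758 in favor — approved.
B: a majority of 1195656 is 597829; 597,829 required, 597,551 in favor — not approved.
C: 3/5 of 4929554 = 2957732.40, rounded up to 2957733; 2,957,733 required, 2,958,176 in favor — approved.

Not approved — the B shares did not give the required vote.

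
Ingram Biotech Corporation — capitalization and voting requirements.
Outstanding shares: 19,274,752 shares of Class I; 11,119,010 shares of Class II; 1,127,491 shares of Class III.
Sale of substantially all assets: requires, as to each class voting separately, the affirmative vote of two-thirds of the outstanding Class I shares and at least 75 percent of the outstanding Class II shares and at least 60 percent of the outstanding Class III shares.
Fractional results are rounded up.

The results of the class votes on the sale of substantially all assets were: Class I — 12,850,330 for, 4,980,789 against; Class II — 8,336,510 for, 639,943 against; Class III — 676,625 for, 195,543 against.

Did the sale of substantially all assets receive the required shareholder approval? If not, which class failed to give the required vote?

Not approved — the Class II shares did not give the required vote.

Class I: 2/3 of 19274752 = 12849834.67, rounded up to 12849835; 12,849,835 required, 12,850,330 in favor — approved.
Class II: 3/4 of 11119010 = 8339257.50, rounded up to 8339258; 8,339,258 required, 8,336,510 in favor — not approved.
Class III: 3/5 of 1127491 = 676494.60, rounded up to 676495; 676,495 required, 676,625 in favor — approved.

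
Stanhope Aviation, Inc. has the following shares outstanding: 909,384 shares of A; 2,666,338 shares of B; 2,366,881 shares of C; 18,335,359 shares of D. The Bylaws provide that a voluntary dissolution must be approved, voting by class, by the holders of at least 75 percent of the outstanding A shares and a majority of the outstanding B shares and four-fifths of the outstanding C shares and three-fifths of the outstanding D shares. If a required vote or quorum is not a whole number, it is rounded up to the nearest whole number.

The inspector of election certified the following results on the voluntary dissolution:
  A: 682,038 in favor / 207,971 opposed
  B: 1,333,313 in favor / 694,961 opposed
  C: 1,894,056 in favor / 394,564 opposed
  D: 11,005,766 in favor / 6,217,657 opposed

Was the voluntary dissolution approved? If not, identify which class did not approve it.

A: 3/4 of 909384 = 682038; 682,038 required, 682,038 in favor — approved.
B: a majority of 2666338 is 1333170; 1,333,170 required, 1,333,313 in favor — approved.
C: 4/5 of 2366881 = 1893504.80, rounded up to 1893505; 1,893,505 required, 1,894,056 in favor — approved.
D: 3/5 of 18335359 = 11001215.40, rounded up to 11001216; 11,001,216 required, 11,005,766 in favor — approved.

Approved — every class gave the required vote.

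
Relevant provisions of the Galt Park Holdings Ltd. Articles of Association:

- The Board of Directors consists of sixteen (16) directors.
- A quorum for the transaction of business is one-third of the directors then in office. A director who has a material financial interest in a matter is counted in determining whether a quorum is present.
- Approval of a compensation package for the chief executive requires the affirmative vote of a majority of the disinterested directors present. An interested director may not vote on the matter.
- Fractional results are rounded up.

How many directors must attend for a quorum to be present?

1/3 of 16 = 5.33, rounded up to 6.

6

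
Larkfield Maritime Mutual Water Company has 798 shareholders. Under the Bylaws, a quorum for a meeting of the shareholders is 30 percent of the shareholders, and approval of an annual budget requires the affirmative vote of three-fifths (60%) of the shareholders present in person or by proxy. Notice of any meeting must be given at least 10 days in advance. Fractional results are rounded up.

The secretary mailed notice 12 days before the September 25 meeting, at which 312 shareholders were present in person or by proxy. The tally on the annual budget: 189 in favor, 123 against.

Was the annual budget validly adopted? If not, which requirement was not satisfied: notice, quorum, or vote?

Notice: 12 days given; 10 required. Satisfied.
Quorum: 30% of 798 = 239.40, rounded up to 240; 312 present. Satisfied.
Vote: requires three-fifths of those present (312); 3/5 of 312 = 187.20, rounded up to 188, so 188 needed; 189 in favor. Satisfied.

Valid — all requirements satisfied.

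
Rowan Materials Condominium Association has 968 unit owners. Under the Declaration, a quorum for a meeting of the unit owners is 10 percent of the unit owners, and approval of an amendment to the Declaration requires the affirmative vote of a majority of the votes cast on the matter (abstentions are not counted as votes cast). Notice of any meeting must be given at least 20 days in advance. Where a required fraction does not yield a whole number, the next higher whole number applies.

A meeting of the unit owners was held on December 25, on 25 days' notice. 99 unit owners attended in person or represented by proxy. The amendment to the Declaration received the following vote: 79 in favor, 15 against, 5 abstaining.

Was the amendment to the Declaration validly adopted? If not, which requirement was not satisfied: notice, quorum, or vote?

Notice: 25 days given; 20 required. Satisfied.
Quorum: 10% of 968 = 96.80, rounded up to 97; 99 present. Satisfied.
Vote: requires a majority of the votes cast (99 − 5 abstaining = 94); a majority of 94 is 48, so 48 needed; 79 in favor. Satisfied.

Valid — all requirements satisfied.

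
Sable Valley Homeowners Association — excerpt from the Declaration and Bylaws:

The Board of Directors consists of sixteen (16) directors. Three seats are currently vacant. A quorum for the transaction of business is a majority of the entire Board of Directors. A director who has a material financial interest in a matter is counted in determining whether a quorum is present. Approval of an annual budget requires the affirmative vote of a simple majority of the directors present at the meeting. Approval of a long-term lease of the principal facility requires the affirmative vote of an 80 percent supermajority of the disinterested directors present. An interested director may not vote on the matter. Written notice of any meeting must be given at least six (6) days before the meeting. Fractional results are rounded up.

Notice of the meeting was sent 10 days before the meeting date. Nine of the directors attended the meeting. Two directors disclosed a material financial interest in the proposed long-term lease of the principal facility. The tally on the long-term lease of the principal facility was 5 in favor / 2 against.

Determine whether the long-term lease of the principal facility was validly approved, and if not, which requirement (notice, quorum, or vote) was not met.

Notice: 10 days given; 6 required (10 ≥ 6). Satisfied.
Quorum: 9 present (interested directors count toward quorum); quorum is 9. Satisfied.
Vote: the long-term lease of the principal facility requires four-fifths of the disinterested directors present (9 − 2 = 7). 4/5 of 7 = 5.60, rounded up to 6, so 6 affirmative votes are needed; 5 voted in favor. Not satisfied.

Invalid — vote requirement not satisfied.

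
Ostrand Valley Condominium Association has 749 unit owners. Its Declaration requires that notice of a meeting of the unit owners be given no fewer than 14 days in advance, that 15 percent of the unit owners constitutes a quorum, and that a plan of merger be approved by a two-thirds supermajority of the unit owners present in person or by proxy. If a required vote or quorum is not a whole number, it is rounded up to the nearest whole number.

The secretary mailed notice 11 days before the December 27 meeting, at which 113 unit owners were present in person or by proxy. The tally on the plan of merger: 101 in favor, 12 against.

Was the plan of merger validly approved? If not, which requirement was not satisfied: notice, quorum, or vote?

Invalid — notice requirement not satisfied.

Notice: 11 days given; 14 required. Not satisfied.
Quorum: 15% of 749 = 112.35, rounded up to 113; 113 present. Satisfied.
Vote: requires two-thirds of those present (113); 2/3 of 113 = 75.33, rounded up to 76, so 76 needed; 101 in favor. Satisfied.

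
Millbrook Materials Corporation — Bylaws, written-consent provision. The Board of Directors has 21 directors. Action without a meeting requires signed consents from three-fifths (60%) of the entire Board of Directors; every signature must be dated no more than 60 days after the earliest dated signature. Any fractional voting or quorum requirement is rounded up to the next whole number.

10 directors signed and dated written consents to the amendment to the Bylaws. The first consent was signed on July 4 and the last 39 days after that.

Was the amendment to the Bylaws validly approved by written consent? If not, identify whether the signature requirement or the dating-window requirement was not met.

Signatures required: three-fifths (60%) of 21 — 3/5 of 21 = 12.60, rounded up to 13, so 13 needed; 10 signed. Insufficient.
Dating window: the latest signature is 39 days after the earliest; the limit is 60 days. Within the window.

Not effective — insufficient signatures.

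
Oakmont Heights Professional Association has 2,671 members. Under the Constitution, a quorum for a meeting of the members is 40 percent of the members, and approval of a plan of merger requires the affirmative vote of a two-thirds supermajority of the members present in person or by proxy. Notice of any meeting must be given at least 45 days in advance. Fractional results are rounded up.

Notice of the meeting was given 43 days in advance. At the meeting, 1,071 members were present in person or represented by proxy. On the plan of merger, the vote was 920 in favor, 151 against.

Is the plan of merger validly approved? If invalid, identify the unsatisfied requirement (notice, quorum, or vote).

Invalid — notice requirement not satisfied.

Notice: 43 days given; 45 required. Not satisfied.
Quorum: 40% of 2,671 = 1,068.40, rounded up to 1,069; 1,071 present. Satisfied.
Vote: requires two-thirds of those present (1,071); 2/3 of 1071 = 714, so 714 needed; 920 in favor. Satisfied.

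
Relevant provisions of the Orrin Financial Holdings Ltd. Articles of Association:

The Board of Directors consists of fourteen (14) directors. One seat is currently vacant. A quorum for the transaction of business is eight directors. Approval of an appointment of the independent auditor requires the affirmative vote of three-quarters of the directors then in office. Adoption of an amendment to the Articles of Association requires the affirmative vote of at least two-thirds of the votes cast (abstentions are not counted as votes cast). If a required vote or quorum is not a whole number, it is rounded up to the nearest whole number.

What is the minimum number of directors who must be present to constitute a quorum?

The quorum is fixed at 8.

8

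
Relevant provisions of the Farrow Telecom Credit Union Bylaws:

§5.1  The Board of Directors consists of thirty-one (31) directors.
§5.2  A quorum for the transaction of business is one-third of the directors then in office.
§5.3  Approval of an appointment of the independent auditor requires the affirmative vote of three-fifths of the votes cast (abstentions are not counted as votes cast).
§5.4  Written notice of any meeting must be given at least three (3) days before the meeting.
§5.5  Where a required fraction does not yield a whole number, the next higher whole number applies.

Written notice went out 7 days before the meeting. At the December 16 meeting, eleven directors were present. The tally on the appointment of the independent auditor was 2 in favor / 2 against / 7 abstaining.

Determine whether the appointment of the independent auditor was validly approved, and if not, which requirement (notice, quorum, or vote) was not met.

Invalid — vote requirement not satisfied.

Notice: 7 days given; 3 required (7 ≥ 3). Satisfied.
Quorum: 11 present; quorum is 11. Satisfied.
Vote: the appointment of the independent auditor requires three-fifths of the votes cast (11 present − 7 abstaining = 4). 3/5 of 4 = 2.40, rounded up to 3, so 3 affirmative votes are needed; 2 voted in favor. Not satisfied.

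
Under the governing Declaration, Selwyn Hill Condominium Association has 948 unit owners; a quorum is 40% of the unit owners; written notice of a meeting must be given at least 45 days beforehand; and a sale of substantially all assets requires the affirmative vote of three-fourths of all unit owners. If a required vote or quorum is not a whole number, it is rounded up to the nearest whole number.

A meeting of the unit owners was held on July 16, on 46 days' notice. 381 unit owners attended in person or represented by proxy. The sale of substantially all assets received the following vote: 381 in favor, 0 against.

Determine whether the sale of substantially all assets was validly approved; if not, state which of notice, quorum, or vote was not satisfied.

Invalid — vote requirement not satisfied.

Notice: 46 days given; 45 required. Satisfied.
Quorum: 40% of 948 = 379.20, rounded up to 380; 381 present. Satisfied.
Vote: requires three-fourths of all unit owners (948); 3/4 of 948 = 711, so 711 needed; 381 in favor. Not satisfied.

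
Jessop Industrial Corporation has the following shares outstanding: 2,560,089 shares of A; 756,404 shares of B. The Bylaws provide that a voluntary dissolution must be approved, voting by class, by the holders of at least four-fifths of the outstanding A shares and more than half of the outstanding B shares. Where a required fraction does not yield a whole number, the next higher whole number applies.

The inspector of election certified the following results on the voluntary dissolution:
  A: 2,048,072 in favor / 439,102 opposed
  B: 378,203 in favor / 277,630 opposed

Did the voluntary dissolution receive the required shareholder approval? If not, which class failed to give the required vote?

Approved — every class gave the required vote.

A: 4/5 of 2560089 = 2048071.20, rounded up to 2048072; 2,048,072 required, 2,048,072 in favor — approved.
B: a majority of 756404 is 378203; 378,203 required, 378,203 in favor — approved.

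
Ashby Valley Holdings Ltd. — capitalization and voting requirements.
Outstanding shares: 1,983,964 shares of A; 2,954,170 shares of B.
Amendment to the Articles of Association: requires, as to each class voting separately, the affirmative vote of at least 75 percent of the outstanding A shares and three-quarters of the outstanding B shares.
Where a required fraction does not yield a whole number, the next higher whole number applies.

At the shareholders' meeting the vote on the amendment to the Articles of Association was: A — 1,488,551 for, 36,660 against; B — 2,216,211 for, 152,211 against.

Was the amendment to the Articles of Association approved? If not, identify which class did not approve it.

Approved — every class gave the required vote.

A: 3/4 of 1983964 = 1487973; 1,487,973 required, 1,488,551 in favor — approved.
B: 3/4 of 2954170 = 2215627.50, rounded up to 2215628; 2,215,628 required, 2,216,211 in favor — approved.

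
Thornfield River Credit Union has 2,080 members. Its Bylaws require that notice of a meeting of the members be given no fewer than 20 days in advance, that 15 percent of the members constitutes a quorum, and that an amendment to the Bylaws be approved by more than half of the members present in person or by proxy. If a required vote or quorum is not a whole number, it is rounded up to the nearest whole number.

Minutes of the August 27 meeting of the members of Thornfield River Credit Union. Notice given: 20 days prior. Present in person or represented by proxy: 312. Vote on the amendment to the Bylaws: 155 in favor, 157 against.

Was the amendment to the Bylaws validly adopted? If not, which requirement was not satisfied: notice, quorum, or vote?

Invalid — vote requirement not satisfied.

Notice: 20 days given; 20 required. Satisfied.
Quorum: 15% of 2,080 = 312; 312 present. Satisfied.
Vote: requires a majority of those present (312); a majority of 312 is 157, so 157 needed; 155 in favor. Not satisfied.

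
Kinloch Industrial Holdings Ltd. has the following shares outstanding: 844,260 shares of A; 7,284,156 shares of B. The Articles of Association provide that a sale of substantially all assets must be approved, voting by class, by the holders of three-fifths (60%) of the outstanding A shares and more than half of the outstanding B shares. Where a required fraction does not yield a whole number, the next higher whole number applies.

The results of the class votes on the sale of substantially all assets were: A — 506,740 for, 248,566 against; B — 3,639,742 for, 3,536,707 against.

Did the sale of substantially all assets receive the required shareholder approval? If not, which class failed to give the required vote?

A: 3/5 of 844260 = 506556; 506,556 required, 506,740 in favor — approved.
B: a majority of 7284156 is 3642079; 3,642,079 required, 3,639,742 in favor — not approved.

Not approved — the B shares did not give the required vote.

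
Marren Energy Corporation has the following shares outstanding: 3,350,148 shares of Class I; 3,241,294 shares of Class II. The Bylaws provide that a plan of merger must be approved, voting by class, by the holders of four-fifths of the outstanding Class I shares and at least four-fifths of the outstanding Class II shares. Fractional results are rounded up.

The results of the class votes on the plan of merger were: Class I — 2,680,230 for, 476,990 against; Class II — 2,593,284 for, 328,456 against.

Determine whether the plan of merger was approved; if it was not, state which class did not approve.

Approved — every class gave the required vote.

Class I: 4/5 of 3350148 = 2680118.40, rounded up to 2680119; 2,680,119 required, 2,680,230 in favor — approved.
Class II: 4/5 of 3241294 = 2593035.20, rounded up to 2593036; 2,593,036 required, 2,593,284 in favor — approved.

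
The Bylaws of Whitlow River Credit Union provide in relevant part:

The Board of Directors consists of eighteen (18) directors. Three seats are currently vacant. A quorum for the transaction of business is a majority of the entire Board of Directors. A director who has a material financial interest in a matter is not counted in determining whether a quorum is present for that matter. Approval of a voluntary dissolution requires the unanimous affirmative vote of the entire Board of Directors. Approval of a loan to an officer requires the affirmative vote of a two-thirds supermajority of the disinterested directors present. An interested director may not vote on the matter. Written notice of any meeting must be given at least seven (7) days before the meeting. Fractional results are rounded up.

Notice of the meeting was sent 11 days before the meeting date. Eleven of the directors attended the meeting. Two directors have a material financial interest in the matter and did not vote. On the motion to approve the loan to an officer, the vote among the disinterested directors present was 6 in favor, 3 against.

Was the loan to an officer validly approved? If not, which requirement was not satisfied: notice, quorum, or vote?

Notice: 11 days given; 7 required (11 ≥ 7). Satisfied.
Quorum: 11 present, but the 2 interested directors do not count, leaving 9. Quorum is 10. Not satisfied.
Vote: the loan to an officer requires two-thirds of the disinterested directors present (11 − 2 = 9). 2/3 of 9 = 6, so 6 affirmative votes are needed; 6 voted in favor. Satisfied. (Moot — without a quorum no business can be validly transacted.)

Invalid — quorum requirement not satisfied.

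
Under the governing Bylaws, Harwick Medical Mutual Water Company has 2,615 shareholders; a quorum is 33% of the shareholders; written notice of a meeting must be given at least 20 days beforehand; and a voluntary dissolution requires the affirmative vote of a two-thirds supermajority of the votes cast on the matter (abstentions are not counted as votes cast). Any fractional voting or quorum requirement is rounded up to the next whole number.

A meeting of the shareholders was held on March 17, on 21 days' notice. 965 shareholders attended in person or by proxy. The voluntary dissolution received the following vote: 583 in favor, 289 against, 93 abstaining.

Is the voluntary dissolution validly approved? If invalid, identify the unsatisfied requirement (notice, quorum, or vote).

Notice: 21 days given; 20 required. Satisfied.
Quorum: 33% of 2,615 = 862.95, rounded up to 863; 965 present. Satisfied.
Vote: requires two-thirds of the votes cast (965 − 93 abstaining = 872); 2/3 of 872 = 581.33, rounded up to 582, so 582 needed; 583 in favor. Satisfied.

Valid — all requirements satisfied.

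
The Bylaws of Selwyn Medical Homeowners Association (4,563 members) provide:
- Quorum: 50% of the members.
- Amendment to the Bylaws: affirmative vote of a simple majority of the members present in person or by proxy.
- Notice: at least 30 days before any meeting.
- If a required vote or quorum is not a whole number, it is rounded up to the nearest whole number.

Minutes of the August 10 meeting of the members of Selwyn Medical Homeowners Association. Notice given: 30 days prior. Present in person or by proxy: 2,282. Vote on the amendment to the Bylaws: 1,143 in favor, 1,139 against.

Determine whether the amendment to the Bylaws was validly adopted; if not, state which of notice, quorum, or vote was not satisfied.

Valid — all requirements satisfied.

Notice: 30 days given; 30 required. Satisfied.
Quorum: 50% of 4,563 = 2,281.50, rounded up to 2,282; 2,282 present. Satisfied.
Vote: requires a majority of those present (2,282); a majority of 2282 is 1142, so 1,142 needed; 1,143 in favor. Satisfied.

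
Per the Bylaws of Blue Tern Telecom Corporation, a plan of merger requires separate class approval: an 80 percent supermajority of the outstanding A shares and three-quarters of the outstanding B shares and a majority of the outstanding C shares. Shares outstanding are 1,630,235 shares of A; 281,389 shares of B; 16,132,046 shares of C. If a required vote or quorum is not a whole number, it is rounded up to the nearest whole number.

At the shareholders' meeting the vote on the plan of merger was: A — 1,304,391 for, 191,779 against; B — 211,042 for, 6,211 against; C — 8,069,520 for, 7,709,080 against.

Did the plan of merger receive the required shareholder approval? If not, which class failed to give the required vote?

Approved — every class gave the required vote.

A: 4/5 of 1630235 = 1304188; 1,304,188 required, 1,304,391 in favor — approved.
B: 3/4 of 281389 = 211041.75, rounded up to 211042; 211,042 required, 211,042 in favor — approved.
C: a majority of 16132046 is 8066024; 8,066,024 required, 8,069,520 in favor — approved.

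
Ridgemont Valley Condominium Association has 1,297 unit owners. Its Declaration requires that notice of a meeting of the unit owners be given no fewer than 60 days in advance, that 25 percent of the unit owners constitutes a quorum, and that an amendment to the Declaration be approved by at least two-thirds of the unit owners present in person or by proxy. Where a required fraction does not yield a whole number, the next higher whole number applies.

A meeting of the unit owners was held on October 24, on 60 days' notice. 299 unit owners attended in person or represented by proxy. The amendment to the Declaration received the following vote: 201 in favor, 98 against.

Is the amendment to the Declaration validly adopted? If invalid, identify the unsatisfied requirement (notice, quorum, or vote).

Notice: 60 days given; 60 required. Satisfied.
Quorum: 25% of 1,297 = 324.25, rounded up to 325; 299 present. Not satisfied.
Vote: requires two-thirds of those present (299); 2/3 of 299 = 199.33, rounded up to 200, so 200 needed; 201 in favor. Satisfied.

Invalid — quorum requirement not satisfied.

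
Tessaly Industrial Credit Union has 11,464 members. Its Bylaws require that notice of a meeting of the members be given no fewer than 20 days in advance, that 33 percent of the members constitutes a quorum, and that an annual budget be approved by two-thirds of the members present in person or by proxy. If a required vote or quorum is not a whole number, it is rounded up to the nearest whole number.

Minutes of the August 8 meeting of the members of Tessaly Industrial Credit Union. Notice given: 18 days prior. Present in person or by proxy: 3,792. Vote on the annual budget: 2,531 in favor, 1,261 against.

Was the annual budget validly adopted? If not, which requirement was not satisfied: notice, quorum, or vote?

Notice: 18 days given; 20 required. Not satisfied.
Quorum: 33% of 11,464 = 3,783.12, rounded up to 3,784; 3,792 present. Satisfied.
Vote: requires two-thirds of those present (3,792); 2/3 of 3792 = 2528, so 2,528 needed; 2,531 in favor. Satisfied.

Invalid — notice requirement not satisfied.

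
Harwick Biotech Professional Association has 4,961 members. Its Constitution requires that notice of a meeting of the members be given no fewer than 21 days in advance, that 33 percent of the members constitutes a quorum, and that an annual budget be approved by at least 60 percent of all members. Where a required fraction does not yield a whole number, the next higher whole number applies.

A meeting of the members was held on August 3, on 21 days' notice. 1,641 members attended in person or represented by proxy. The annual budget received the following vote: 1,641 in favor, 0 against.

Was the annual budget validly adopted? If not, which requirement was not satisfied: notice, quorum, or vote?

Notice: 21 days given; 21 required. Satisfied.
Quorum: 33% of 4,961 = 1,637.13, rounded up to 1,638; 1,641 present. Satisfied.
Vote: requires three-fifths of all members (4,961); 3/5 of 4961 = 2976.60, rounded up to 2977, so 2,977 needed; 1,641 in favor. Not satisfied.

Invalid — vote requirement not satisfied.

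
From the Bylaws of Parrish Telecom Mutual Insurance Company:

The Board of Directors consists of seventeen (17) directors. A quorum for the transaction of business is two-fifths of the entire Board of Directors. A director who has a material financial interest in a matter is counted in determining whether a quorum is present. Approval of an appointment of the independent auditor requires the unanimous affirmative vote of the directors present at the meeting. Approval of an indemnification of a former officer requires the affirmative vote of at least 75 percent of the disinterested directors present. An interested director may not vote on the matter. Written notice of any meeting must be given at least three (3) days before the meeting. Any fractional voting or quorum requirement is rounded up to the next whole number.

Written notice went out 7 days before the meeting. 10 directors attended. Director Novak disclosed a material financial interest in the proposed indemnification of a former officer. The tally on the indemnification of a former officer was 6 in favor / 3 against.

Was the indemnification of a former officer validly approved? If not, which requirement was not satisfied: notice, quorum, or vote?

Notice: 7 days given; 3 required (7 ≥ 3). Satisfied.
Quorum: 10 present (interested directors count toward quorum); quorum is 7. Satisfied.
Vote: the indemnification of a former officer requires three-fourths of the disinterested directors present (10 − 1 = 9). 3/4 of 9 = 6.75, rounded up to 7, so 7 affirmative votes are needed; 6 voted in favor. Not satisfied.

Invalid — vote requirement not satisfied.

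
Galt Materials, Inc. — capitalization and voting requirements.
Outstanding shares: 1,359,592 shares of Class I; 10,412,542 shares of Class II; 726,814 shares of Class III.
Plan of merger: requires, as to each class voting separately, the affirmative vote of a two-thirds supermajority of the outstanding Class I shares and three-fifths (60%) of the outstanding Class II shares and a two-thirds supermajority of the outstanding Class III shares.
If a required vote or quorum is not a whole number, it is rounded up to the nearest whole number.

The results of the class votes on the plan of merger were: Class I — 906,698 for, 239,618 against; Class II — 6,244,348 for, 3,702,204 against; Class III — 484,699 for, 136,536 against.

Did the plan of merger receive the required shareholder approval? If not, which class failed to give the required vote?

Not approved — the Class II shares did not give the required vote.

Class I: 2/3 of 1359592 = 906394.67, rounded up to 906395; 906,395 required, 906,698 in favor — approved.
Class II: 3/5 of 10412542 = 6247525.20, rounded up to 6247526; 6,247,526 required, 6,244,348 in favor — not approved.
Class III: 2/3 of 726814 = 484542.67, rounded up to 484543; 484,543 required, 484,699 in favor — approved.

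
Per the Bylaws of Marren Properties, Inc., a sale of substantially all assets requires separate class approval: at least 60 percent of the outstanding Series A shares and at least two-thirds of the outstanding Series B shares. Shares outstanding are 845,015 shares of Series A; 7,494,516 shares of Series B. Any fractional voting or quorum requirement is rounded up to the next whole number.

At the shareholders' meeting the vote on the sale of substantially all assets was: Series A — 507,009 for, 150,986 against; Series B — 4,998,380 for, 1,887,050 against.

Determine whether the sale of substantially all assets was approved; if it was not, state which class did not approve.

Series A: 3/5 of 845015 = 507009; 507,009 required, 507,009 in favor — approved.
Series B: 2/3 of 7494516 = 4996344; 4,996,344 required, 4,998,380 in favor — approved.

Approved — every class gave the required vote.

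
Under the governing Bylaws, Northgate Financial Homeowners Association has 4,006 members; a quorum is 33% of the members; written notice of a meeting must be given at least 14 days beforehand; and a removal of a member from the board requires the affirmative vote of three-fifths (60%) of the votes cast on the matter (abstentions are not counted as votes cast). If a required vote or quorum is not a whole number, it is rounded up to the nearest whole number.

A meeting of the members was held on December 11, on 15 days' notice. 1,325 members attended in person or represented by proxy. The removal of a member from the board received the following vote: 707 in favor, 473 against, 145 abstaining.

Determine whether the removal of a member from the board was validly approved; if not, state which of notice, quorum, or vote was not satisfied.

Notice: 15 days given; 14 required. Satisfied.
Quorum: 33% of 4,006 = 1,321.98, rounded up to 1,322; 1,325 present. Satisfied.
Vote: requires three-fifths of the votes cast (1,325 − 145 abstaining = 1,180); 3/5 of 1180 = 708, so 708 needed; 707 in favor. Not satisfied.

Invalid — vote requirement not satisfied.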